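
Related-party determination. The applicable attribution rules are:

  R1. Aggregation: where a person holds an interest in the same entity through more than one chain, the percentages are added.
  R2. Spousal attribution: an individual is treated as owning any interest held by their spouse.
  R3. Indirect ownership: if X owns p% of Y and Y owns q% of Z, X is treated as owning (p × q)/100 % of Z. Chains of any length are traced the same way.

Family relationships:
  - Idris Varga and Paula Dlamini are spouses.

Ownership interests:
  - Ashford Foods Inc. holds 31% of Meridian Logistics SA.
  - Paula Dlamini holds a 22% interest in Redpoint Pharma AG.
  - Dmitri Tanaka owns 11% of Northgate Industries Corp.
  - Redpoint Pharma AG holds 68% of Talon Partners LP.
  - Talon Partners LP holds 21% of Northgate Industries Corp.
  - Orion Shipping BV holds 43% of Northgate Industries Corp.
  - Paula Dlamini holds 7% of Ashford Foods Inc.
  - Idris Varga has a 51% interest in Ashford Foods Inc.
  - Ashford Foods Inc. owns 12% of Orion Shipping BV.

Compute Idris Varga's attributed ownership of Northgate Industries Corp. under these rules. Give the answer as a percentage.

By spousal attribution (R2), Idris Varga is treated as also owning Paula Dlamini's interest in Ashford Foods Inc, giving 51% + 7% = 58%.
By spousal attribution (R2), Idris Varga is treated as owning Paula Dlamini's 22% interest in Redpoint Pharma AG.
Chain via Ashford Foods Inc. → Orion Shipping BV (R3): 58% × 12% × 43% = 2.9928% of Northgate Industries Corp.
Chain via Redpoint Pharma AG → Talon Partners LP (R3): 22% × 68% × 21% = 3.1416% of Northgate Industries Corp.
Aggregating (R1): 2.9928% + 3.1416% = 6.1344%.

6.1344%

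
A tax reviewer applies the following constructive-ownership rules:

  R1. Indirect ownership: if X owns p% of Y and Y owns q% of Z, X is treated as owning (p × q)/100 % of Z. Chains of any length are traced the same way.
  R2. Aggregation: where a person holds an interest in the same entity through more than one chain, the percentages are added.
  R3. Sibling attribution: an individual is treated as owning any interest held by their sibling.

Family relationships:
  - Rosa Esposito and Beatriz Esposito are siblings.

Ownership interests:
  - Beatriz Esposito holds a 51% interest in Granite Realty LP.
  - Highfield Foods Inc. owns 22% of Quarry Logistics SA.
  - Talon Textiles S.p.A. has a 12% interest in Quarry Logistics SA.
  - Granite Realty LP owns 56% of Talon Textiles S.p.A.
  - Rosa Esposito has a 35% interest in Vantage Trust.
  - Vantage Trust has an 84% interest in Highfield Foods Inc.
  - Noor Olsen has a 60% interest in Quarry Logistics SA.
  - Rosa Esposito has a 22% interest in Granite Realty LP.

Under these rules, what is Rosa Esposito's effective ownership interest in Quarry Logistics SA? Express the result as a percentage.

11.3736%

By sibling attribution (R3), Rosa Esposito is treated as also owning Beatriz Esposito's interest in Granite Realty LP, giving 22% + 51% = 73%.
Chain via Vantage Trust → Highfield Foods Inc. (R1): 35% × 84% × 22% = 6.468% of Quarry Logistics SA.
Chain via Granite Realty LP → Talon Textiles S.p.A. (R1): 73% × 56% × 12% = 4.9056% of Quarry Logistics SA.
Aggregating (R2): 6.468% + 4.9056% = 11.3736%.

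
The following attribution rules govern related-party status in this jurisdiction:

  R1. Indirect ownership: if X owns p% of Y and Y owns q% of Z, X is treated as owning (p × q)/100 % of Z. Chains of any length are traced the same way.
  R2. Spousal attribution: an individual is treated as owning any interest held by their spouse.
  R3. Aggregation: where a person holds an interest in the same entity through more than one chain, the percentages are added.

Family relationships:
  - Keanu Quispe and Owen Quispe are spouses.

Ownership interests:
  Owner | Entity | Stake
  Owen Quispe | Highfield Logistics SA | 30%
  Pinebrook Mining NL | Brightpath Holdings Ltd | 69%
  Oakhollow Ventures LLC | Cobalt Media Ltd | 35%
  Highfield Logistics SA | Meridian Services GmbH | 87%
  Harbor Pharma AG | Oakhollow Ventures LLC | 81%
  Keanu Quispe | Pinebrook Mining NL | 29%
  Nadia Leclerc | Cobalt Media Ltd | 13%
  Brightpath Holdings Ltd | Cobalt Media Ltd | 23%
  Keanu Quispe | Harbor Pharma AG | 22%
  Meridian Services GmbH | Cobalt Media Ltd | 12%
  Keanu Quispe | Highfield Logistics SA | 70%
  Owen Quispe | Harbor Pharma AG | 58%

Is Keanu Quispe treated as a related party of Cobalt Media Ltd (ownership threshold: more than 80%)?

No

By spousal attribution (R2), Keanu Quispe is treated as also owning Owen Quispe's interest in Harbor Pharma AG, giving 22% + 58% = 80%.
By spousal attribution (R2), Keanu Quispe is treated as also owning Owen Quispe's interest in Highfield Logistics SA, giving 70% + 30% = 100%.
Chain via Harbor Pharma AG → Oakhollow Ventures LLC (R1): 80% × 81% × 35% = 22.68% of Cobalt Media Ltd.
Chain via Highfield Logistics SA → Meridian Services GmbH (R1): 100% × 87% × 12% = 10.44% of Cobalt Media Ltd.
Chain via Pinebrook Mining NL → Brightpath Holdings Ltd (R1): 29% × 69% × 23% = 4.6023% of Cobalt Media Ltd.
Aggregating (R3): 22.68% + 10.44% + 4.6023% = 37.7223%.
37.7223% does not exceed the 80% threshold, so Keanu is not a related party to Cobalt Media Ltd.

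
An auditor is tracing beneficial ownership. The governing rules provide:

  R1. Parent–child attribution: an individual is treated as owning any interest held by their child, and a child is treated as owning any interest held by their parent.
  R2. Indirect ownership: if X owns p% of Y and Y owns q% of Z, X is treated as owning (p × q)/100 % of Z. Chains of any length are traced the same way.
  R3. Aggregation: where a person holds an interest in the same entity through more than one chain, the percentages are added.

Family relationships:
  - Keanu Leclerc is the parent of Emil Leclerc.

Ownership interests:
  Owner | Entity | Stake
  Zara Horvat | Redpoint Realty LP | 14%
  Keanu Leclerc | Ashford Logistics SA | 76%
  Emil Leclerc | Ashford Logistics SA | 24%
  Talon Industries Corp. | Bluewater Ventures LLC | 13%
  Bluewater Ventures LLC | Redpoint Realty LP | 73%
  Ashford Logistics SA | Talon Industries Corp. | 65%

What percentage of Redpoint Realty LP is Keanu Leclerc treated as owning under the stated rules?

6.1685%

By parent–child attribution (R1), Keanu Leclerc is treated as also owning Emil Leclerc's interest in Ashford Logistics SA, giving 76% + 24% = 100%.
Chain via Ashford Logistics SA → Talon Industries Corp. → Bluewater Ventures LLC (R2): 100% × 65% × 13% × 73% = 6.1685% of Redpoint Realty LP.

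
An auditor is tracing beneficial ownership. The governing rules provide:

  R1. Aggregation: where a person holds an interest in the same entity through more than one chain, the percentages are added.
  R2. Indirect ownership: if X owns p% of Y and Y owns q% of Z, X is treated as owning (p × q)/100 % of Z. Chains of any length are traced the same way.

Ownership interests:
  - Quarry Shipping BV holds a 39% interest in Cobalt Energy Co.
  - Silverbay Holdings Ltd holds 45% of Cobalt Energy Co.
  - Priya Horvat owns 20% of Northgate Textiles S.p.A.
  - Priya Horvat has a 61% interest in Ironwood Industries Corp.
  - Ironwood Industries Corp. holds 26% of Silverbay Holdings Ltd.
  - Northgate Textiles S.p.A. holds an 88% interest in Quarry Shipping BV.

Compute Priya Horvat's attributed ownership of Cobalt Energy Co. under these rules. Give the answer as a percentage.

Chain via Ironwood Industries Corp. → Silverbay Holdings Ltd (R2): 61% × 26% × 45% = 7.137% of Cobalt Energy Co.
Chain via Northgate Textiles S.p.A. → Quarry Shipping BV (R2): 20% × 88% × 39% = 6.864% of Cobalt Energy Co.
Aggregating (R1): 7.137% + 6.864% = 14.001%.

14.001%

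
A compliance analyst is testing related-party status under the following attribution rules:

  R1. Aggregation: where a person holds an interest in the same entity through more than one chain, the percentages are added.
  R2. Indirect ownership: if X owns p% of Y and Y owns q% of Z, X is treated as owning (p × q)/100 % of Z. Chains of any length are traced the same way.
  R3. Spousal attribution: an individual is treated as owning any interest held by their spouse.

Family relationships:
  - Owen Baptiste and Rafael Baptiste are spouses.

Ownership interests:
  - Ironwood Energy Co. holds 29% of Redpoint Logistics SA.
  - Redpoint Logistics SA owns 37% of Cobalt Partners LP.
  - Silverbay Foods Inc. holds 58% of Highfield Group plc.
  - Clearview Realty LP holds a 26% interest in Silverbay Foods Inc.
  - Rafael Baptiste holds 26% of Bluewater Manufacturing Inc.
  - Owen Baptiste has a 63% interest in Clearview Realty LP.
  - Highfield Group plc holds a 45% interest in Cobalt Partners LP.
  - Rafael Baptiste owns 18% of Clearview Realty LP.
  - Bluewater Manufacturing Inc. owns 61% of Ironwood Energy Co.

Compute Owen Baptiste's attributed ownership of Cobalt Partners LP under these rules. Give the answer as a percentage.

7.198438%

By spousal attribution (R3), Owen Baptiste is treated as also owning Rafael Baptiste's interest in Clearview Realty LP, giving 63% + 18% = 81%.
By spousal attribution (R3), Owen Baptiste is treated as owning Rafael Baptiste's 26% interest in Bluewater Manufacturing Inc.
Chain via Clearview Realty LP → Silverbay Foods Inc. → Highfield Group plc (R2): 81% × 26% × 58% × 45% = 5.49666% of Cobalt Partners LP.
Chain via Bluewater Manufacturing Inc. → Ironwood Energy Co. → Redpoint Logistics SA (R2): 26% × 61% × 29% × 37% = 1.701778% of Cobalt Partners LP.
Aggregating (R1): 5.49666% + 1.701778% = 7.198438%.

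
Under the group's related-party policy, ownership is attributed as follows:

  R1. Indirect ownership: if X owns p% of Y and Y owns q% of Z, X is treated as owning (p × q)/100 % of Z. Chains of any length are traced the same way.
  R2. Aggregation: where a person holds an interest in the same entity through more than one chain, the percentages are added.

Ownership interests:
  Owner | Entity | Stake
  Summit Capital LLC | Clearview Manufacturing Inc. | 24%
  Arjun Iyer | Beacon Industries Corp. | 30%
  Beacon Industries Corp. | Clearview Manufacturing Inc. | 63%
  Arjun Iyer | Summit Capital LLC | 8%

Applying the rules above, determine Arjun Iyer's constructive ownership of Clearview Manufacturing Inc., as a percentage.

20.82%

Chain via Summit Capital LLC (R1): 8% × 24% = 1.92% of Clearview Manufacturing Inc.
Chain via Beacon Industries Corp. (R1): 30% × 63% = 18.9% of Clearview Manufacturing Inc.
Aggregating (R2): 1.92% + 18.9% = 20.82%.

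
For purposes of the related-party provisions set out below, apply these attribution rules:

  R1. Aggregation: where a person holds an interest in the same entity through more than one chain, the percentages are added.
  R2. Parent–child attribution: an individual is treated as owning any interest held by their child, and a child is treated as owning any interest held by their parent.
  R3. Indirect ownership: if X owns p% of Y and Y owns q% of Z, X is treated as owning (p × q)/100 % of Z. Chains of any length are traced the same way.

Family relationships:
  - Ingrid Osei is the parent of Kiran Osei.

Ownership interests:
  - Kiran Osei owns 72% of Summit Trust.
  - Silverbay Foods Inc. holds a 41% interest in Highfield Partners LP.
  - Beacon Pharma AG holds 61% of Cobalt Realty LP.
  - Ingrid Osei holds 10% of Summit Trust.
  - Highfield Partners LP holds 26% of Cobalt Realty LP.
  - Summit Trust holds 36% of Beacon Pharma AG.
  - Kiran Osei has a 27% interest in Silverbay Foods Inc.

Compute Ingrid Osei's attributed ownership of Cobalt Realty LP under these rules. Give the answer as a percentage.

20.8854%

By parent–child attribution (R2), Ingrid Osei is treated as also owning Kiran Osei's interest in Summit Trust, giving 10% + 72% = 82%.
By parent–child attribution (R2), Ingrid Osei is treated as owning Kiran Osei's 27% interest in Silverbay Foods Inc.
Chain via Summit Trust → Beacon Pharma AG (R3): 82% × 36% × 61% = 18.0072% of Cobalt Realty LP.
Chain via Silverbay Foods Inc. → Highfield Partners LP (R3): 27% × 41% × 26% = 2.8782% of Cobalt Realty LP.
Aggregating (R1): 18.0072% + 2.8782% = 20.8854%.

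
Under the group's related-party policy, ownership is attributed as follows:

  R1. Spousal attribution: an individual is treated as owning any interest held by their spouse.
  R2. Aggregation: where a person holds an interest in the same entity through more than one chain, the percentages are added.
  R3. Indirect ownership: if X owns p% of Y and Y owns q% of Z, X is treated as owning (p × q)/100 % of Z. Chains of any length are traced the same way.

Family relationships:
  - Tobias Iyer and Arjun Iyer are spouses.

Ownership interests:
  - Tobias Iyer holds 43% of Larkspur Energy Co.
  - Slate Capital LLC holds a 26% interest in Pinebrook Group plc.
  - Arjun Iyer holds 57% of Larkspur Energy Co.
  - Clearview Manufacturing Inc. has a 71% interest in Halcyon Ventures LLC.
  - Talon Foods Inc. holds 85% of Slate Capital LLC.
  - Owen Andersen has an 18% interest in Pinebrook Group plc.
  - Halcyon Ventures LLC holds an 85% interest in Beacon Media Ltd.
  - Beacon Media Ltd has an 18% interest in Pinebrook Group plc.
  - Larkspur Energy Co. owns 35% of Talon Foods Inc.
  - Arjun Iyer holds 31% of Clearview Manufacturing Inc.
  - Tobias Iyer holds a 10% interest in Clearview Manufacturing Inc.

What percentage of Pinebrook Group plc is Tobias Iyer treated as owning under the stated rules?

By spousal attribution (R1), Tobias Iyer is treated as also owning Arjun Iyer's interest in Larkspur Energy Co, giving 43% + 57% = 100%.
By spousal attribution (R1), Tobias Iyer is treated as also owning Arjun Iyer's interest in Clearview Manufacturing Inc, giving 10% + 31% = 41%.
Chain via Larkspur Energy Co. → Talon Foods Inc. → Slate Capital LLC (R3): 100% × 35% × 85% × 26% = 7.735% of Pinebrook Group plc.
Chain via Clearview Manufacturing Inc. → Halcyon Ventures LLC → Beacon Media Ltd (R3): 41% × 71% × 85% × 18% = 4.45383% of Pinebrook Group plc.
Aggregating (R2): 7.735% + 4.45383% = 12.18883%.

12.18883%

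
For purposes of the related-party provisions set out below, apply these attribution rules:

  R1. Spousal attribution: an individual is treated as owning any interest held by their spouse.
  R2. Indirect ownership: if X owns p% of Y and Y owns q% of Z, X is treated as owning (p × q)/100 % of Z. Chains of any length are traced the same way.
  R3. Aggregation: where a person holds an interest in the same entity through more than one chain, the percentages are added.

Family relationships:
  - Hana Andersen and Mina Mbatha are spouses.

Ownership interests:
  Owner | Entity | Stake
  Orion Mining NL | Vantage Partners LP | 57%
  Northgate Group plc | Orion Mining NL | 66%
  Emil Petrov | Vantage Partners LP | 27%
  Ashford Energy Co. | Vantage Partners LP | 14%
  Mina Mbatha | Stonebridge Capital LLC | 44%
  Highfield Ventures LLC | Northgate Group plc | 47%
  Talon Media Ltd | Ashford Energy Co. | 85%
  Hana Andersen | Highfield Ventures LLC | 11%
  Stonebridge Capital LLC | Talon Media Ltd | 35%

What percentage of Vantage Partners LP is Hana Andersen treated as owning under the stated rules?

By spousal attribution (R1), Hana Andersen is treated as owning Mina Mbatha's 44% interest in Stonebridge Capital LLC.
Chain via Highfield Ventures LLC → Northgate Group plc → Orion Mining NL (R2): 11% × 47% × 66% × 57% = 1.944954% of Vantage Partners LP.
Chain via Stonebridge Capital LLC → Talon Media Ltd → Ashford Energy Co. (R2): 44% × 35% × 85% × 14% = 1.8326% of Vantage Partners LP.
Aggregating (R3): 1.944954% + 1.8326% = 3.777554%.

3.777554%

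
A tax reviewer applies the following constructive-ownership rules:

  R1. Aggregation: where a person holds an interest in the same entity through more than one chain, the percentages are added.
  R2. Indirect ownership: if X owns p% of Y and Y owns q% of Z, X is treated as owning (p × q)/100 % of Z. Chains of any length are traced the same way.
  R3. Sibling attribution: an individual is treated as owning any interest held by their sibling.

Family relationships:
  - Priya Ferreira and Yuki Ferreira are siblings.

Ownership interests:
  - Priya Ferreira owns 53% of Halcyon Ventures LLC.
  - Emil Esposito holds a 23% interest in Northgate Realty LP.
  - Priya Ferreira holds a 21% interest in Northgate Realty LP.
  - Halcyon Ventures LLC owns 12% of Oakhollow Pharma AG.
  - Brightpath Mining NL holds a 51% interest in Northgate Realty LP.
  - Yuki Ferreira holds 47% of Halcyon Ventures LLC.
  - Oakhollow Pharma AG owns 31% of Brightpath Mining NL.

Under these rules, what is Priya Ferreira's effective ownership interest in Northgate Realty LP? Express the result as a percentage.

22.8972%

By sibling attribution (R3), Priya Ferreira is treated as also owning Yuki Ferreira's interest in Halcyon Ventures LLC, giving 53% + 47% = 100%.
Chain via Halcyon Ventures LLC → Oakhollow Pharma AG → Brightpath Mining NL (R2): 100% × 12% × 31% × 51% = 1.8972% of Northgate Realty LP.
Direct interest in Northgate Realty LP: 21%.
Aggregating (R1): 1.8972% + 21% = 22.8972%.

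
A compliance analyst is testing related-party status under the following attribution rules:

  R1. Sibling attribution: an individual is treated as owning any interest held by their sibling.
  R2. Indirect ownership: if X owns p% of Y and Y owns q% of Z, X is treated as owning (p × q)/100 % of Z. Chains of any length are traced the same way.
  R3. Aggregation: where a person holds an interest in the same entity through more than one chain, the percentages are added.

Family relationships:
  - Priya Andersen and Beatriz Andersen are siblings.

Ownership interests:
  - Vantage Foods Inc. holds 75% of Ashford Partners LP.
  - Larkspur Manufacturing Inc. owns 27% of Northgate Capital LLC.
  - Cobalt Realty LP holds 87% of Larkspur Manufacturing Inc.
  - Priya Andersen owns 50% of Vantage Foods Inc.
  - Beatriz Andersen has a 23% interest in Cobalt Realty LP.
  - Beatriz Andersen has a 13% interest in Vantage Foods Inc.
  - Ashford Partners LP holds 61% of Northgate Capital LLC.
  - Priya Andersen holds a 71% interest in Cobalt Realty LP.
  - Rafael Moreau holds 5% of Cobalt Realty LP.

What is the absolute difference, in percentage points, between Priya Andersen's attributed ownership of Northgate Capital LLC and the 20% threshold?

By sibling attribution (R1), Priya Andersen is treated as also owning Beatriz Andersen's interest in Vantage Foods Inc, giving 50% + 13% = 63%.
By sibling attribution (R1), Priya Andersen is treated as also owning Beatriz Andersen's interest in Cobalt Realty LP, giving 71% + 23% = 94%.
Chain via Vantage Foods Inc. → Ashford Partners LP (R2): 63% × 75% × 61% = 28.8225% of Northgate Capital LLC.
Chain via Cobalt Realty LP → Larkspur Manufacturing Inc. (R2): 94% × 87% × 27% = 22.0806% of Northgate Capital LLC.
Aggregating (R3): 28.8225% + 22.0806% = 50.9031%.
50.9031% exceeds the 20% threshold by 30.9031 percentage points.

30.9031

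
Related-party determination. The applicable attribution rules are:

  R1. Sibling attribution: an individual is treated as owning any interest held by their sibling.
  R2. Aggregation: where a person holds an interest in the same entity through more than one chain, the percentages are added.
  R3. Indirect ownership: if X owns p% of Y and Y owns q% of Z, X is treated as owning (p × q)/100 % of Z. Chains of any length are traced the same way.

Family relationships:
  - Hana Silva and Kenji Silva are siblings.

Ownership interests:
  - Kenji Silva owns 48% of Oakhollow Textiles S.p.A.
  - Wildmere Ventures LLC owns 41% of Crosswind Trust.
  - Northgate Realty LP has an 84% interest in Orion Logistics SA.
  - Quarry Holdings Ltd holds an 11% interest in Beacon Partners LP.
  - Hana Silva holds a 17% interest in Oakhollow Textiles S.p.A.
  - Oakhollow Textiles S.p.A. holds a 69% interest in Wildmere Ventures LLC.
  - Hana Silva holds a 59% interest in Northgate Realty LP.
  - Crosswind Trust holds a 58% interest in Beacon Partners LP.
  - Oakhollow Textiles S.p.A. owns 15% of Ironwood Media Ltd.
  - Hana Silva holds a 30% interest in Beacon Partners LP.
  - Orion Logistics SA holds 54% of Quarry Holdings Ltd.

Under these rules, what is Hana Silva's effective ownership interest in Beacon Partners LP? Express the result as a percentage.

43.609194%

By sibling attribution (R1), Hana Silva is treated as also owning Kenji Silva's interest in Oakhollow Textiles S.p.A, giving 17% + 48% = 65%.
Chain via Oakhollow Textiles S.p.A. → Wildmere Ventures LLC → Crosswind Trust (R3): 65% × 69% × 41% × 58% = 10.66533% of Beacon Partners LP.
Chain via Northgate Realty LP → Orion Logistics SA → Quarry Holdings Ltd (R3): 59% × 84% × 54% × 11% = 2.943864% of Beacon Partners LP.
Direct interest in Beacon Partners LP: 30%.
Aggregating (R2): 10.66533% + 2.943864% + 30% = 43.609194%.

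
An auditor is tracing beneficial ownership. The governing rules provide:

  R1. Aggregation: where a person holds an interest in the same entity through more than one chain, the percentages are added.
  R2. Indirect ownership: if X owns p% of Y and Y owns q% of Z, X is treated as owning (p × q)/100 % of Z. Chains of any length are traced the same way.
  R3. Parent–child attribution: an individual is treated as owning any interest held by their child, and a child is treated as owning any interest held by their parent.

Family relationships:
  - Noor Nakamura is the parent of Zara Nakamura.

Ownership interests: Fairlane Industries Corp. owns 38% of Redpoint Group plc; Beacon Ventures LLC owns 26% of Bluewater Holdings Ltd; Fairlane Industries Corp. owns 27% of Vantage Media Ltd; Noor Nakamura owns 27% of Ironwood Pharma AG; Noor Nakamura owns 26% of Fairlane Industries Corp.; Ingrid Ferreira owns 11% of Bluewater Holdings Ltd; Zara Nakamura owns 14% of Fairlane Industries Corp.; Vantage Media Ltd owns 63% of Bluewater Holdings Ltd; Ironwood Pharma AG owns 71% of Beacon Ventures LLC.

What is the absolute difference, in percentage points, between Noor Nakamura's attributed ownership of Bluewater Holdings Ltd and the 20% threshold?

By parent–child attribution (R3), Noor Nakamura is treated as also owning Zara Nakamura's interest in Fairlane Industries Corp, giving 26% + 14% = 40%.
Chain via Fairlane Industries Corp. → Vantage Media Ltd (R2): 40% × 27% × 63% = 6.804% of Bluewater Holdings Ltd.
Chain via Ironwood Pharma AG → Beacon Ventures LLC (R2): 27% × 71% × 26% = 4.9842% of Bluewater Holdings Ltd.
Aggregating (R1): 6.804% + 4.9842% = 11.7882%.
11.7882% falls short of the 20% threshold by 8.2118 percentage points.

8.2118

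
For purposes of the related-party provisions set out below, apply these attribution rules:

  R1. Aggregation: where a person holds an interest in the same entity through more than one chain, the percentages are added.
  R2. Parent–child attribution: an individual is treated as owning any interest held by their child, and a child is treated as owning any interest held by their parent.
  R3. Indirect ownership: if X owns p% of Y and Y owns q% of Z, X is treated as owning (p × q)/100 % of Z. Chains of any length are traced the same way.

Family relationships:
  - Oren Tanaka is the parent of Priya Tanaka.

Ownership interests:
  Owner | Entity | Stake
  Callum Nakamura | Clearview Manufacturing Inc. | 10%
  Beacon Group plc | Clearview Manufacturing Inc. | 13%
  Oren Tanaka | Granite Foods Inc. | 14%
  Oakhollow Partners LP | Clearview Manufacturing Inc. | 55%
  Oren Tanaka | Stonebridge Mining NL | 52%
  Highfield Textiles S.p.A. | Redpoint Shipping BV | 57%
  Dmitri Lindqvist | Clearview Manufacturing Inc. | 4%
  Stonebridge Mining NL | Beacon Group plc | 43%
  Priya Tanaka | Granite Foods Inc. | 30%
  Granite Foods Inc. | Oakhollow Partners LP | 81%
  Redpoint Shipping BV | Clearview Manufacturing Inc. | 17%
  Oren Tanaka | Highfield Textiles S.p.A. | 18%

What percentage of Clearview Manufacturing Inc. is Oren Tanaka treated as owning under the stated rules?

By parent–child attribution (R2), Oren Tanaka is treated as also owning Priya Tanaka's interest in Granite Foods Inc, giving 14% + 30% = 44%.
Chain via Stonebridge Mining NL → Beacon Group plc (R3): 52% × 43% × 13% = 2.9068% of Clearview Manufacturing Inc.
Chain via Highfield Textiles S.p.A. → Redpoint Shipping BV (R3): 18% × 57% × 17% = 1.7442% of Clearview Manufacturing Inc.
Chain via Granite Foods Inc. → Oakhollow Partners LP (R3): 44% × 81% × 55% = 19.602% of Clearview Manufacturing Inc.
Aggregating (R1): 2.9068% + 1.7442% + 19.602% = 24.253%.

24.253%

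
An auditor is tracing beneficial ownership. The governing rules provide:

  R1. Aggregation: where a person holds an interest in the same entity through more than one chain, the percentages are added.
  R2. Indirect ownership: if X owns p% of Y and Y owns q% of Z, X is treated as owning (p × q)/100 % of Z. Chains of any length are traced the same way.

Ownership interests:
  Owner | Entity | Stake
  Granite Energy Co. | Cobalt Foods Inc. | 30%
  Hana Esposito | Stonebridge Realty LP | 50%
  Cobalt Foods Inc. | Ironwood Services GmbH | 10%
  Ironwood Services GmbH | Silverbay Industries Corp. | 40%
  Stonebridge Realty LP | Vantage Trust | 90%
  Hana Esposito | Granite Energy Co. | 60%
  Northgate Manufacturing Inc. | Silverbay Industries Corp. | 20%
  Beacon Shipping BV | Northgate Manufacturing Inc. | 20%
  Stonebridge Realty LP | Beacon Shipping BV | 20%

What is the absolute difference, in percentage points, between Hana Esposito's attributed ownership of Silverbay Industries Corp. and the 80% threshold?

78.88

Chain via Stonebridge Realty LP → Beacon Shipping BV → Northgate Manufacturing Inc. (R2): 50% × 20% × 20% × 20% = 0.4% of Silverbay Industries Corp.
Chain via Granite Energy Co. → Cobalt Foods Inc. → Ironwood Services GmbH (R2): 60% × 30% × 10% × 40% = 0.72% of Silverbay Industries Corp.
Aggregating (R1): 0.4% + 0.72% = 1.12%.
1.12% falls short of the 80% threshold by 78.88 percentage points.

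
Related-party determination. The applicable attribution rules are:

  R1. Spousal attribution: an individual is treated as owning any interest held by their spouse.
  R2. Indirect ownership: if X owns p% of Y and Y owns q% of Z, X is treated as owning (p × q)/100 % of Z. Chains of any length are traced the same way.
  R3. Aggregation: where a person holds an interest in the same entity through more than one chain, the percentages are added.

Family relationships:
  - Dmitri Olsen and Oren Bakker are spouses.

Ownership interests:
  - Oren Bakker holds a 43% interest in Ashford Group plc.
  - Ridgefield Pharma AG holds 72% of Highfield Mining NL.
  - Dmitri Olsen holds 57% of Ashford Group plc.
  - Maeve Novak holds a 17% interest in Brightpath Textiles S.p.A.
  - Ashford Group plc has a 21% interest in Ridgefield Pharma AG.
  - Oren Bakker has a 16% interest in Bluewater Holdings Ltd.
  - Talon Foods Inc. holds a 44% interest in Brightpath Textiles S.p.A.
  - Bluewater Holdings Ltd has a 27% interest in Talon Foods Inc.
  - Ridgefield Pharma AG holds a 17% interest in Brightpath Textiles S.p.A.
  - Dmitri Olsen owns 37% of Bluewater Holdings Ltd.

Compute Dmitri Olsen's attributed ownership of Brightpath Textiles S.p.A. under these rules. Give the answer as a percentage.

By spousal attribution (R1), Dmitri Olsen is treated as also owning Oren Bakker's interest in Ashford Group plc, giving 57% + 43% = 100%.
By spousal attribution (R1), Dmitri Olsen is treated as also owning Oren Bakker's interest in Bluewater Holdings Ltd, giving 37% + 16% = 53%.
Chain via Ashford Group plc → Ridgefield Pharma AG (R2): 100% × 21% × 17% = 3.57% of Brightpath Textiles S.p.A.
Chain via Bluewater Holdings Ltd → Talon Foods Inc. (R2): 53% × 27% × 44% = 6.2964% of Brightpath Textiles S.p.A.
Aggregating (R3): 3.57% + 6.2964% = 9.8664%.

9.8664%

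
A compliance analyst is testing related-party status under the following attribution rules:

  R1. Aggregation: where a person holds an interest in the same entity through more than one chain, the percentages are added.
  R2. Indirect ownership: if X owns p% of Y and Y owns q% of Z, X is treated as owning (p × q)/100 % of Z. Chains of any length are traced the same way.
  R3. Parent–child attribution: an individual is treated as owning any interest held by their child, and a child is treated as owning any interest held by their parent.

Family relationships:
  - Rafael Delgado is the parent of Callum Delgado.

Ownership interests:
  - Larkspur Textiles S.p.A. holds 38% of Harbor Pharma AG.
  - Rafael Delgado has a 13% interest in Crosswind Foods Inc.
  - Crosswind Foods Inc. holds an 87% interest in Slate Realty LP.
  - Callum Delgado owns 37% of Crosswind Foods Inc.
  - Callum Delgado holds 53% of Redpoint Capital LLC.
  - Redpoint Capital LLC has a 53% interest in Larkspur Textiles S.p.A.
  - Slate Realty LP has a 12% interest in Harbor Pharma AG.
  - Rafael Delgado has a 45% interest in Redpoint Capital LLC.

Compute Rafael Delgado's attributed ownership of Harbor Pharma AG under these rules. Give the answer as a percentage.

24.9572%

By parent–child attribution (R3), Rafael Delgado is treated as also owning Callum Delgado's interest in Redpoint Capital LLC, giving 45% + 53% = 98%.
By parent–child attribution (R3), Rafael Delgado is treated as also owning Callum Delgado's interest in Crosswind Foods Inc, giving 13% + 37% = 50%.
Chain via Redpoint Capital LLC → Larkspur Textiles S.p.A. (R2): 98% × 53% × 38% = 19.7372% of Harbor Pharma AG.
Chain via Crosswind Foods Inc. → Slate Realty LP (R2): 50% × 87% × 12% = 5.22% of Harbor Pharma AG.
Aggregating (R1): 19.7372% + 5.22% = 24.9572%.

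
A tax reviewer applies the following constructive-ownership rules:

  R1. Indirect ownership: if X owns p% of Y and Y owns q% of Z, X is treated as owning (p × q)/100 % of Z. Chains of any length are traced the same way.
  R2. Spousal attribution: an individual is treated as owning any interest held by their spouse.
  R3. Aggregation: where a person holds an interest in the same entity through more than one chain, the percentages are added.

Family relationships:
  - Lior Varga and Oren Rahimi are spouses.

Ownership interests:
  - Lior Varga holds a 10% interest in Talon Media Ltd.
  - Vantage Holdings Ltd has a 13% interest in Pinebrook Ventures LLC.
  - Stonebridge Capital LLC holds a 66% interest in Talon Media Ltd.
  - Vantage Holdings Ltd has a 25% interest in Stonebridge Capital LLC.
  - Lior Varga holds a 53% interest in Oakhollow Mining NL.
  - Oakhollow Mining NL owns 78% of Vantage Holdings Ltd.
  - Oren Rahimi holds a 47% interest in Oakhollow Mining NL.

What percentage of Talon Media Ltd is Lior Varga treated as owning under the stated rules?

22.87%

By spousal attribution (R2), Lior Varga is treated as also owning Oren Rahimi's interest in Oakhollow Mining NL, giving 53% + 47% = 100%.
Chain via Oakhollow Mining NL → Vantage Holdings Ltd → Stonebridge Capital LLC (R1): 100% × 78% × 25% × 66% = 12.87% of Talon Media Ltd.
Direct interest in Talon Media Ltd: 10%.
Aggregating (R3): 12.87% + 10% = 22.87%.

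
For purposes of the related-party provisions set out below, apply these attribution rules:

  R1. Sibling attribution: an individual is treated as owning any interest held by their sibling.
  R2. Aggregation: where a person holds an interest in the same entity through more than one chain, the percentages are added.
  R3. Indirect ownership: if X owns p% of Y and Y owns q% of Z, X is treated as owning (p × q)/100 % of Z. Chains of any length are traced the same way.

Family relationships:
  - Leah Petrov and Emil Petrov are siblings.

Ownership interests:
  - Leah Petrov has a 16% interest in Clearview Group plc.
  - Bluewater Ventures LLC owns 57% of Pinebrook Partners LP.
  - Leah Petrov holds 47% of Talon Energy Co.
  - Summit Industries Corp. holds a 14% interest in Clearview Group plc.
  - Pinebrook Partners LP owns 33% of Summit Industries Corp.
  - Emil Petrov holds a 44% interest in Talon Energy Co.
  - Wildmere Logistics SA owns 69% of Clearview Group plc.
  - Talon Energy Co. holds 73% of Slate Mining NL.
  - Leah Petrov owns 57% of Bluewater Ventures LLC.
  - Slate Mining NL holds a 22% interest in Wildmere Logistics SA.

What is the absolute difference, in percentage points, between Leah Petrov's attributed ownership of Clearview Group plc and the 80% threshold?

52.414888

By sibling attribution (R1), Leah Petrov is treated as also owning Emil Petrov's interest in Talon Energy Co, giving 47% + 44% = 91%.
Chain via Talon Energy Co. → Slate Mining NL → Wildmere Logistics SA (R3): 91% × 73% × 22% × 69% = 10.084074% of Clearview Group plc.
Chain via Bluewater Ventures LLC → Pinebrook Partners LP → Summit Industries Corp. (R3): 57% × 57% × 33% × 14% = 1.501038% of Clearview Group plc.
Direct interest in Clearview Group plc: 16%.
Aggregating (R2): 10.084074% + 1.501038% + 16% = 27.585112%.
27.585112% falls short of the 80% threshold by 52.414888 percentage points.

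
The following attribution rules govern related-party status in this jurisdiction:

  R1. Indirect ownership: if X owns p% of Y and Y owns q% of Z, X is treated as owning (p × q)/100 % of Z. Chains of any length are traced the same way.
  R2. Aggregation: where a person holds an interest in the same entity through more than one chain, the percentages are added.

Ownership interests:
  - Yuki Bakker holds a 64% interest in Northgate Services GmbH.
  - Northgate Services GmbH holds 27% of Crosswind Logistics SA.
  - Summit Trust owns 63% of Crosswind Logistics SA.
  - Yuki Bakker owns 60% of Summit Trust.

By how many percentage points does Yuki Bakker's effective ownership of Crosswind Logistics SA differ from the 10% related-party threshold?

45.08

Chain via Summit Trust (R1): 60% × 63% = 37.8% of Crosswind Logistics SA.
Chain via Northgate Services GmbH (R1): 64% × 27% = 17.28% of Crosswind Logistics SA.
Aggregating (R2): 37.8% + 17.28% = 55.08%.
55.08% exceeds the 10% threshold by 45.08 percentage points.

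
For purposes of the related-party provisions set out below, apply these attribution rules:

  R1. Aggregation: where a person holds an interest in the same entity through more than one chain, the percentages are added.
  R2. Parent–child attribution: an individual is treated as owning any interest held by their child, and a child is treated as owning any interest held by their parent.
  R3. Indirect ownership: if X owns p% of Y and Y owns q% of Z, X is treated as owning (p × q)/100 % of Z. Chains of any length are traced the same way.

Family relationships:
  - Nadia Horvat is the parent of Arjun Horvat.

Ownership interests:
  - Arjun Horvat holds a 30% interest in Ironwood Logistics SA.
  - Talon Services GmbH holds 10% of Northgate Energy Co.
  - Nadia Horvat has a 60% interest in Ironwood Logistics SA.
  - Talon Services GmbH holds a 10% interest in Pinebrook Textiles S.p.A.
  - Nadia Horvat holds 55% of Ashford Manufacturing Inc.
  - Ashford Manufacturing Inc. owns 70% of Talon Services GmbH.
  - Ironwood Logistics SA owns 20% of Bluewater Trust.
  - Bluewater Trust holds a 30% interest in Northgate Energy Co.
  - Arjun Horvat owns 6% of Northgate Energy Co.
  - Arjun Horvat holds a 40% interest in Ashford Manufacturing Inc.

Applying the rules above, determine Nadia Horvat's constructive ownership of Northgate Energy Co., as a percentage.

18.05%

By parent–child attribution (R2), Nadia Horvat is treated as also owning Arjun Horvat's interest in Ashford Manufacturing Inc, giving 55% + 40% = 95%.
By parent–child attribution (R2), Nadia Horvat is treated as also owning Arjun Horvat's interest in Ironwood Logistics SA, giving 60% + 30% = 90%.
By parent–child attribution (R2), Nadia Horvat is treated as owning Arjun Horvat's 6% interest in Northgate Energy Co.
Chain via Ashford Manufacturing Inc. → Talon Services GmbH (R3): 95% × 70% × 10% = 6.65% of Northgate Energy Co.
Chain via Ironwood Logistics SA → Bluewater Trust (R3): 90% × 20% × 30% = 5.4% of Northgate Energy Co.
Direct interest in Northgate Energy Co: 6%.
Aggregating (R1): 6.65% + 5.4% + 6% = 18.05%.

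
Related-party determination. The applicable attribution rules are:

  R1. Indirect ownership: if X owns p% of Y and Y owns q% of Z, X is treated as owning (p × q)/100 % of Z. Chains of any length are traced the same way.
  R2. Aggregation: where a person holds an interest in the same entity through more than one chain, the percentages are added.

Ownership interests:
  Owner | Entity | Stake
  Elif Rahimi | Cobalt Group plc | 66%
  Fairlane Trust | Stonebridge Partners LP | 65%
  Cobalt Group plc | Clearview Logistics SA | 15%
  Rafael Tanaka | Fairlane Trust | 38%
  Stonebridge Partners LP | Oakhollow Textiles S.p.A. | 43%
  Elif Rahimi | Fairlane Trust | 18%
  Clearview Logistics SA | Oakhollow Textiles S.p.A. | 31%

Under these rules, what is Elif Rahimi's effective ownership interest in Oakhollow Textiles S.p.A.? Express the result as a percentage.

Chain via Fairlane Trust → Stonebridge Partners LP (R1): 18% × 65% × 43% = 5.031% of Oakhollow Textiles S.p.A.
Chain via Cobalt Group plc → Clearview Logistics SA (R1): 66% × 15% × 31% = 3.069% of Oakhollow Textiles S.p.A.
Aggregating (R2): 5.031% + 3.069% = 8.1%.

8.1%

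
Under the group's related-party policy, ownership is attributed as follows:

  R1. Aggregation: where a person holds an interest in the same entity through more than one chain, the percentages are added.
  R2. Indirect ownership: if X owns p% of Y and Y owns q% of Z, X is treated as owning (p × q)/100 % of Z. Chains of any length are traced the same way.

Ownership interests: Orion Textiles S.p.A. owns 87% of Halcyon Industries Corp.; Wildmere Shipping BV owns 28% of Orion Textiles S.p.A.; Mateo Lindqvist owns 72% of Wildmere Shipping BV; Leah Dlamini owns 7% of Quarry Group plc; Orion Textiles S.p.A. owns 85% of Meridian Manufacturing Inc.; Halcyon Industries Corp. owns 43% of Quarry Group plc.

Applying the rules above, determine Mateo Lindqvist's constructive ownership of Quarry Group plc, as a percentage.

Chain via Wildmere Shipping BV → Orion Textiles S.p.A. → Halcyon Industries Corp. (R2): 72% × 28% × 87% × 43% = 7.541856% of Quarry Group plc.

7.541856%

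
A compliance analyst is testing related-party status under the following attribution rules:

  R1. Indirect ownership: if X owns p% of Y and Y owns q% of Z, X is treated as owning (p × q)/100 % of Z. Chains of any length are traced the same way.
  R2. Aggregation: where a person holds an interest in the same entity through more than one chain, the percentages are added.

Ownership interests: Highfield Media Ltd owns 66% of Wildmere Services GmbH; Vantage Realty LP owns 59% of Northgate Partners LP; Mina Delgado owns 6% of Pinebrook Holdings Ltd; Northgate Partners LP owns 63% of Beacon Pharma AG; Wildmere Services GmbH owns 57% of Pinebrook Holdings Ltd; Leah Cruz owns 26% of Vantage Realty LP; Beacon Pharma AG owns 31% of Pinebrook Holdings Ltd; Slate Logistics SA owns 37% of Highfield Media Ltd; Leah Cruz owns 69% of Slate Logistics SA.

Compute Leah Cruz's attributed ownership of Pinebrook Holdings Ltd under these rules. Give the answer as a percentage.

12.600288%

Chain via Slate Logistics SA → Highfield Media Ltd → Wildmere Services GmbH (R1): 69% × 37% × 66% × 57% = 9.604386% of Pinebrook Holdings Ltd.
Chain via Vantage Realty LP → Northgate Partners LP → Beacon Pharma AG (R1): 26% × 59% × 63% × 31% = 2.995902% of Pinebrook Holdings Ltd.
Aggregating (R2): 9.604386% + 2.995902% = 12.600288%.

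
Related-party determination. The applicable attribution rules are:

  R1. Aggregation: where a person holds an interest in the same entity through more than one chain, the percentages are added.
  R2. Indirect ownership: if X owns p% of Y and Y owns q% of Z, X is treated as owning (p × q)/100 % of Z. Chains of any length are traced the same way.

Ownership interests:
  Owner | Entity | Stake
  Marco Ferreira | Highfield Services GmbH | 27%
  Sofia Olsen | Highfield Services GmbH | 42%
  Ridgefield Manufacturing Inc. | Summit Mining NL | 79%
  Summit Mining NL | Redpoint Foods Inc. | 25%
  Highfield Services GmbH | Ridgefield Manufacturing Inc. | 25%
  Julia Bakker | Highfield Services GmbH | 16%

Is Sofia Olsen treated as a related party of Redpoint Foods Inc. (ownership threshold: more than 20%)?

No

Chain via Highfield Services GmbH → Ridgefield Manufacturing Inc. → Summit Mining NL (R2): 42% × 25% × 79% × 25% = 2.07375% of Redpoint Foods Inc.
2.07375% does not exceed the 20% threshold, so Sofia is not a related party to Redpoint Foods Inc.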